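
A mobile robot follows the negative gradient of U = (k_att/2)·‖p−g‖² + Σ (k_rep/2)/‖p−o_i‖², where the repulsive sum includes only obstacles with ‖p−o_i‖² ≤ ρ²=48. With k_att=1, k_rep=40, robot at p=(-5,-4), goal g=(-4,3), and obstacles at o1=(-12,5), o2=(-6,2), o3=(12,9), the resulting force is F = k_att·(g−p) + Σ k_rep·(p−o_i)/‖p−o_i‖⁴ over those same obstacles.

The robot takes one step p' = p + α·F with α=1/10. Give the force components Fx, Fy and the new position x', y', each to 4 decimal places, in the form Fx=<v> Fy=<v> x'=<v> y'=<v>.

F_att = 1·(g−p) = 1·(1,7) = (1.0000,7.0000)
o1: d²=130 > ρ²=48 → inactive
o2: d²=37 ≤ ρ²=48; F_rep = 40·(1,-6)/37² = (0.0292,-0.1753)
o3: d²=458 > ρ²=48 → inactive
F = F_att + ΣF_rep = (1.0292,6.8247)
p' = p + 1/10·F = (-4.8971,-3.3175)

Fx=1.0292 Fy=6.8247 x'=-4.8971 y'=-3.3175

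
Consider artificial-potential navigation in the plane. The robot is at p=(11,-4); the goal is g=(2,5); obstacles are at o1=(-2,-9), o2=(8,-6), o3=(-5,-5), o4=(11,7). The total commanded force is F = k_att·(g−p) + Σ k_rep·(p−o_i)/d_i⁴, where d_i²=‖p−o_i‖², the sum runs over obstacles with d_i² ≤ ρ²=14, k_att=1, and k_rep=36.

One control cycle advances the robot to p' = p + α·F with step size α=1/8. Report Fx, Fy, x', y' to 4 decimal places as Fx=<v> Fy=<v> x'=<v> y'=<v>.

Fx=-8.3609 Fy=9.4260 x'=9.9549 y'=-2.8217

F_att = 1·(g−p) = 1·(-9,9) = (-9.0000,9.0000)
o1: d²=194 > ρ²=14 → inactive
o2: d²=13 ≤ ρ²=14; F_rep = 36·(3,2)/13² = (0.6391,0.4260)
o3: d²=257 > ρ²=14 → inactive
o4: d²=121 > ρ²=14 → inactive
F = F_att + ΣF_rep = (-8.3609,9.4260)
p' = p + 1/8·F = (9.9549,-2.8217)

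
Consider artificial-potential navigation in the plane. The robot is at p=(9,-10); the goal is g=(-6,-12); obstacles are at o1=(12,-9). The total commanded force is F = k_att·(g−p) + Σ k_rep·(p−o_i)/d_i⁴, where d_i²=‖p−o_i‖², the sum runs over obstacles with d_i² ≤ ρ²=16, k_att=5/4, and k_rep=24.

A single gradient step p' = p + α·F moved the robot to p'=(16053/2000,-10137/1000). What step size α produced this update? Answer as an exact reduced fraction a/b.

F_att = 5/4·(g−p) = 5/4·(-15,-2) = (-18.7500,-2.5000)
o1: d²=10 ≤ ρ²=16; F_rep = 24·(-3,-1)/10² = (-0.7200,-0.2400)
F = F_att + ΣF_rep = (-19.4700,-2.7400)
Δp = p'−p = (-0.9735,-0.1370); α = Δx/Fx = (-1947/2000) / (-1947/100) = 1/20
check: Δy/Fy = (-137/1000) / (-137/50) = 1/20 ✓

α = 1/20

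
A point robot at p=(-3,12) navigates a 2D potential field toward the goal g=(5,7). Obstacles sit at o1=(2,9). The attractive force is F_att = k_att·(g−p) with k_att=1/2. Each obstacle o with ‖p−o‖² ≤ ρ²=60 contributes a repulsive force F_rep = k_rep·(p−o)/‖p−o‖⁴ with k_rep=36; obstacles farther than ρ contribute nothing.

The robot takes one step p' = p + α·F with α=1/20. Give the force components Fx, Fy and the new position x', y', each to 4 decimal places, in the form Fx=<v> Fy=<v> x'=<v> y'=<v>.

F_att = 1/2·(g−p) = 1/2·(8,-5) = (4.0000,-2.5000)
o1: d²=34 ≤ ρ²=60; F_rep = 36·(-5,3)/34² = (-0.1557,0.0934)
F = F_att + ΣF_rep = (3.8443,-2.4066)
p' = p + 1/20·F = (-2.8078,11.8797)

Fx=3.8443 Fy=-2.4066 x'=-2.8078 y'=11.8797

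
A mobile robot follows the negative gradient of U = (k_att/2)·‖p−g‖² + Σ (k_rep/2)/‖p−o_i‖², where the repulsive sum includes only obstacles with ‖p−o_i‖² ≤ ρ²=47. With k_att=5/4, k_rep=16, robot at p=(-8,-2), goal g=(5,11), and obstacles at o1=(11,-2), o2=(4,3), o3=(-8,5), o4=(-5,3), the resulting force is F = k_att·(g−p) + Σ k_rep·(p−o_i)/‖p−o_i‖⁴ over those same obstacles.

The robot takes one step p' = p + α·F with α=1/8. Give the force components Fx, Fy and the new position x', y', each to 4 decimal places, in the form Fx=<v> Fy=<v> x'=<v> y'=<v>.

F_att = 5/4·(g−p) = 5/4·(13,13) = (16.2500,16.2500)
o1: d²=361 > ρ²=47 → inactive
o2: d²=169 > ρ²=47 → inactive
o3: d²=49 > ρ²=47 → inactive
o4: d²=34 ≤ ρ²=47; F_rep = 16·(-3,-5)/34² = (-0.0415,-0.0692)
F = F_att + ΣF_rep = (16.2085,16.1808)
p' = p + 1/8·F = (-5.9739,0.0226)

Fx=16.2085 Fy=16.1808 x'=-5.9739 y'=0.0226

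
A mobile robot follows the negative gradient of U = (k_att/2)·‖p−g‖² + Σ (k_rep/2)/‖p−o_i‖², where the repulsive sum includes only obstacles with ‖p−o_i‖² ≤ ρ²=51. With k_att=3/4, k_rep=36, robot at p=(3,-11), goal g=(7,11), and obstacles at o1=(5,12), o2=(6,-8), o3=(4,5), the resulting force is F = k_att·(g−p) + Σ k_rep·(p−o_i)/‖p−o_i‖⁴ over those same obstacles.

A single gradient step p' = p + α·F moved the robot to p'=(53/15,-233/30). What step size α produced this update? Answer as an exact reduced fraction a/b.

α = 1/5

F_att = 3/4·(g−p) = 3/4·(4,22) = (3.0000,16.5000)
o1: d²=533 > ρ²=51 → inactive
o2: d²=18 ≤ ρ²=51; F_rep = 36·(-3,-3)/18² = (-0.3333,-0.3333)
o3: d²=257 > ρ²=51 → inactive
F = F_att + ΣF_rep = (2.6667,16.1667)
Δp = p'−p = (0.5333,3.2333); α = Δx/Fx = (8/15) / (8/3) = 1/5
check: Δy/Fy = (97/30) / (97/6) = 1/5 ✓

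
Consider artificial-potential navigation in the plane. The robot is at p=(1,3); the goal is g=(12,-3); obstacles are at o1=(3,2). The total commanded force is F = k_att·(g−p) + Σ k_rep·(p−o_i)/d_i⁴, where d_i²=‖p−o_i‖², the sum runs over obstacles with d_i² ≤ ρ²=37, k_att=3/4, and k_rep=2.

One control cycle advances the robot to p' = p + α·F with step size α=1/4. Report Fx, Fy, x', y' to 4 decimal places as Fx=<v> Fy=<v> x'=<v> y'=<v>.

F_att = 3/4·(g−p) = 3/4·(11,-6) = (8.2500,-4.5000)
o1: d²=5 ≤ ρ²=37; F_rep = 2·(-2,1)/5² = (-0.1600,0.0800)
F = F_att + ΣF_rep = (8.0900,-4.4200)
p' = p + 1/4·F = (3.0225,1.8950)

Fx=8.0900 Fy=-4.4200 x'=3.0225 y'=1.8950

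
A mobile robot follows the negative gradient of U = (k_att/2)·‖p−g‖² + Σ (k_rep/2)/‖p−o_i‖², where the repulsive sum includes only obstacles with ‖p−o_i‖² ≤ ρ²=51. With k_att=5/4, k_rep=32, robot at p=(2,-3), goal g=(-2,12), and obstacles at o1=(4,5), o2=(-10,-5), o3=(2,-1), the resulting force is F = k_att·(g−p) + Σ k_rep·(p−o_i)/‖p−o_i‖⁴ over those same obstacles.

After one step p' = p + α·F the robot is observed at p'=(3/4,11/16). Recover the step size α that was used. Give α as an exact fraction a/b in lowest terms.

F_att = 5/4·(g−p) = 5/4·(-4,15) = (-5.0000,18.7500)
o1: d²=68 > ρ²=51 → inactive
o2: d²=148 > ρ²=51 → inactive
o3: d²=4 ≤ ρ²=51; F_rep = 32·(0,-2)/4² = (0.0000,-4.0000)
F = F_att + ΣF_rep = (-5.0000,14.7500)
Δp = p'−p = (-1.2500,3.6875); α = Δx/Fx = (-5/4) / (-5) = 1/4
check: Δy/Fy = (59/16) / (59/4) = 1/4 ✓

α = 1/4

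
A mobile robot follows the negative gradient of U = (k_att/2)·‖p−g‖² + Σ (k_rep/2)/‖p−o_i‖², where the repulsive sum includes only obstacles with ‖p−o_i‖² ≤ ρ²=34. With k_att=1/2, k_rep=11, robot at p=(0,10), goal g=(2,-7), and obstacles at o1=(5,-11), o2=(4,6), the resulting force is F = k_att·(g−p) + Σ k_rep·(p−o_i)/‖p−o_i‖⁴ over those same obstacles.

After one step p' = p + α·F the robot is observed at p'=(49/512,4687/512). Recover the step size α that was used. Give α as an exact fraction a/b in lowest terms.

F_att = 1/2·(g−p) = 1/2·(2,-17) = (1.0000,-8.5000)
o1: d²=466 > ρ²=34 → inactive
o2: d²=32 ≤ ρ²=34; F_rep = 11·(-4,4)/32² = (-0.0430,0.0430)
F = F_att + ΣF_rep = (0.9570,-8.4570)
Δp = p'−p = (0.0957,-0.8457); α = Δx/Fx = (49/512) / (245/256) = 1/10
check: Δy/Fy = (-433/512) / (-2165/256) = 1/10 ✓

α = 1/10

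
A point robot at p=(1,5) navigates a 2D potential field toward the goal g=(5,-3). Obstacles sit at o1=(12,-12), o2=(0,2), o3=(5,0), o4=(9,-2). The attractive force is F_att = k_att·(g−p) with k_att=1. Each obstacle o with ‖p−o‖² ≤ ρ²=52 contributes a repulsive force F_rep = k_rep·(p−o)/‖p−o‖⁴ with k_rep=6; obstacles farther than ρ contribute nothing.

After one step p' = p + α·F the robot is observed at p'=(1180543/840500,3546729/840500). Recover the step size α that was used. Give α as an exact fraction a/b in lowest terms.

α = 1/10

F_att = 1·(g−p) = 1·(4,-8) = (4.0000,-8.0000)
o1: d²=410 > ρ²=52 → inactive
o2: d²=10 ≤ ρ²=52; F_rep = 6·(1,3)/10² = (0.0600,0.1800)
o3: d²=41 ≤ ρ²=52; F_rep = 6·(-4,5)/41² = (-0.0143,0.0178)
o4: d²=113 > ρ²=52 → inactive
F = F_att + ΣF_rep = (4.0457,-7.8022)
Δp = p'−p = (0.4046,-0.7802); α = Δx/Fx = (340043/840500) / (340043/84050) = 1/10
check: Δy/Fy = (-655771/840500) / (-655771/84050) = 1/10 ✓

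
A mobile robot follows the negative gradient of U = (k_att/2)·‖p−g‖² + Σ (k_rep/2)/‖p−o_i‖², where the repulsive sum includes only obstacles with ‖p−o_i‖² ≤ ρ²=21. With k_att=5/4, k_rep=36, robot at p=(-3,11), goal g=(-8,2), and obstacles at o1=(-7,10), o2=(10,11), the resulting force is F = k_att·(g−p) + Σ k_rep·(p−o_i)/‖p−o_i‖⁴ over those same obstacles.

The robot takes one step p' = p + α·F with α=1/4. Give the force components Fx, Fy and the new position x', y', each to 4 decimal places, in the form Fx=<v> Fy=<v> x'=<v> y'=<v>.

F_att = 5/4·(g−p) = 5/4·(-5,-9) = (-6.2500,-11.2500)
o1: d²=17 ≤ ρ²=21; F_rep = 36·(4,1)/17² = (0.4983,0.1246)
o2: d²=169 > ρ²=21 → inactive
F = F_att + ΣF_rep = (-5.7517,-11.1254)
p' = p + 1/4·F = (-4.4379,8.2186)

Fx=-5.7517 Fy=-11.1254 x'=-4.4379 y'=8.2186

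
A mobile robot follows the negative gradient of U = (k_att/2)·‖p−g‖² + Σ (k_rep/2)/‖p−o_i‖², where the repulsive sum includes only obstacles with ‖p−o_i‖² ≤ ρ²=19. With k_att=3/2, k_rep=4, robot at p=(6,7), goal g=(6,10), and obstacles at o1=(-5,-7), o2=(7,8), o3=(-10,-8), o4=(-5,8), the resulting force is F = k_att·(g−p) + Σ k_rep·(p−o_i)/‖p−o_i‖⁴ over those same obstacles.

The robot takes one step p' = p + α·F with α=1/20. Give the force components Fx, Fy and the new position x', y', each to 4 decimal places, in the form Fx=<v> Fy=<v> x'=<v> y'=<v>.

F_att = 3/2·(g−p) = 3/2·(0,3) = (0.0000,4.5000)
o1: d²=317 > ρ²=19 → inactive
o2: d²=2 ≤ ρ²=19; F_rep = 4·(-1,-1)/2² = (-1.0000,-1.0000)
o3: d²=481 > ρ²=19 → inactive
o4: d²=122 > ρ²=19 → inactive
F = F_att + ΣF_rep = (-1.0000,3.5000)
p' = p + 1/20·F = (5.9500,7.1750)

Fx=-1.0000 Fy=3.5000 x'=5.9500 y'=7.1750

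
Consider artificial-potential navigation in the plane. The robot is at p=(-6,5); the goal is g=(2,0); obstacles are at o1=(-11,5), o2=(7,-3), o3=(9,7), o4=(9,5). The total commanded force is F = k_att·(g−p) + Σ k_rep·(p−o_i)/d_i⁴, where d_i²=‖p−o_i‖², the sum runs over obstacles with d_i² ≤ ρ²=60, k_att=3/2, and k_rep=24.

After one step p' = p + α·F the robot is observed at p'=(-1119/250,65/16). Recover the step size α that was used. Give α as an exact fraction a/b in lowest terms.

F_att = 3/2·(g−p) = 3/2·(8,-5) = (12.0000,-7.5000)
o1: d²=25 ≤ ρ²=60; F_rep = 24·(5,0)/25² = (0.1920,0.0000)
o2: d²=233 > ρ²=60 → inactive
o3: d²=229 > ρ²=60 → inactive
o4: d²=225 > ρ²=60 → inactive
F = F_att + ΣF_rep = (12.1920,-7.5000)
Δp = p'−p = (1.5240,-0.9375); α = Δx/Fx = (381/250) / (1524/125) = 1/8
check: Δy/Fy = (-15/16) / (-15/2) = 1/8 ✓

α = 1/8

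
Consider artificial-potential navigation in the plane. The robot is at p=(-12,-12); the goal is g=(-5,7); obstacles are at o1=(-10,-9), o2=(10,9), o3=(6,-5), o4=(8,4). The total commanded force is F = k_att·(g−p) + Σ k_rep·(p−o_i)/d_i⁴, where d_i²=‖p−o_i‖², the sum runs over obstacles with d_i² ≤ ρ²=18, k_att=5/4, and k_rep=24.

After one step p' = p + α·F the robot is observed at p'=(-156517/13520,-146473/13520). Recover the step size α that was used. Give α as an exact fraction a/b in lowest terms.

α = 1/20

F_att = 5/4·(g−p) = 5/4·(7,19) = (8.7500,23.7500)
o1: d²=13 ≤ ρ²=18; F_rep = 24·(-2,-3)/13² = (-0.2840,-0.4260)
o2: d²=925 > ρ²=18 → inactive
o3: d²=373 > ρ²=18 → inactive
o4: d²=656 > ρ²=18 → inactive
F = F_att + ΣF_rep = (8.4660,23.3240)
Δp = p'−p = (0.4233,1.1662); α = Δx/Fx = (5723/13520) / (5723/676) = 1/20
check: Δy/Fy = (15767/13520) / (15767/676) = 1/20 ✓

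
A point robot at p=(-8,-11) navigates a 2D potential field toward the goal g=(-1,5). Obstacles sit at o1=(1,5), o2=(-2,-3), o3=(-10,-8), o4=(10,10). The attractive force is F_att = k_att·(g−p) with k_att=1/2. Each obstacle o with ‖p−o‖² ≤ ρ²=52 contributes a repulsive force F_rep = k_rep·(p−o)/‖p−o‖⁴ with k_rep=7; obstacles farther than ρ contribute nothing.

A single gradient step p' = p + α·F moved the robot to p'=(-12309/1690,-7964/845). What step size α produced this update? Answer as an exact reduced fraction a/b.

α = 1/5

F_att = 1/2·(g−p) = 1/2·(7,16) = (3.5000,8.0000)
o1: d²=337 > ρ²=52 → inactive
o2: d²=100 > ρ²=52 → inactive
o3: d²=13 ≤ ρ²=52; F_rep = 7·(2,-3)/13² = (0.0828,-0.1243)
o4: d²=765 > ρ²=52 → inactive
F = F_att + ΣF_rep = (3.5828,7.8757)
Δp = p'−p = (0.7166,1.5751); α = Δx/Fx = (1211/1690) / (1211/338) = 1/5
check: Δy/Fy = (1331/845) / (1331/169) = 1/5 ✓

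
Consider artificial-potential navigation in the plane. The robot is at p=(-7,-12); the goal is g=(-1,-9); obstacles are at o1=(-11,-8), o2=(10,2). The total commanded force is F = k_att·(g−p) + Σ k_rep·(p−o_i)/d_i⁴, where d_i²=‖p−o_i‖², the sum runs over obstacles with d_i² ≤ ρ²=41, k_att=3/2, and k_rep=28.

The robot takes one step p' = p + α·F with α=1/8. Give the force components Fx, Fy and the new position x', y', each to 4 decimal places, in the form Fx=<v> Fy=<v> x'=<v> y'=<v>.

F_att = 3/2·(g−p) = 3/2·(6,3) = (9.0000,4.5000)
o1: d²=32 ≤ ρ²=41; F_rep = 28·(4,-4)/32² = (0.1094,-0.1094)
o2: d²=485 > ρ²=41 → inactive
F = F_att + ΣF_rep = (9.1094,4.3906)
p' = p + 1/8·F = (-5.8613,-11.4512)

Fx=9.1094 Fy=4.3906 x'=-5.8613 y'=-11.4512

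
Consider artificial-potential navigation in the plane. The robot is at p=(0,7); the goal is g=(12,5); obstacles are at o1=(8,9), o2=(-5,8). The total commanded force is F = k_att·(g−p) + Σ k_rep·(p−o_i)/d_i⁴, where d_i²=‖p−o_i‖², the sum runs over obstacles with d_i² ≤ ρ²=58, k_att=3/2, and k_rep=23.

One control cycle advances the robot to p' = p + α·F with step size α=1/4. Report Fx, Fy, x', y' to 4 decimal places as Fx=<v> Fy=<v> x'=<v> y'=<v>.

Fx=18.1701 Fy=-3.0340 x'=4.5425 y'=6.2415

F_att = 3/2·(g−p) = 3/2·(12,-2) = (18.0000,-3.0000)
o1: d²=68 > ρ²=58 → inactive
o2: d²=26 ≤ ρ²=58; F_rep = 23·(5,-1)/26² = (0.1701,-0.0340)
F = F_att + ΣF_rep = (18.1701,-3.0340)
p' = p + 1/4·F = (4.5425,6.2415)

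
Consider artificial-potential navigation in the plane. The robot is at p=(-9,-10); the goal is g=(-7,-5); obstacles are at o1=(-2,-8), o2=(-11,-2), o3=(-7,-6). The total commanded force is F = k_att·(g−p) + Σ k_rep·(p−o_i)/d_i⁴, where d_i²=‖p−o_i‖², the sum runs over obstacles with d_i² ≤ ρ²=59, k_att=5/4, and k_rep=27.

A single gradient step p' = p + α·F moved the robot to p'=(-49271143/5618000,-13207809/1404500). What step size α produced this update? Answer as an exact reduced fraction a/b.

α = 1/10

F_att = 5/4·(g−p) = 5/4·(2,5) = (2.5000,6.2500)
o1: d²=53 ≤ ρ²=59; F_rep = 27·(-7,-2)/53² = (-0.0673,-0.0192)
o2: d²=68 > ρ²=59 → inactive
o3: d²=20 ≤ ρ²=59; F_rep = 27·(-2,-4)/20² = (-0.1350,-0.2700)
F = F_att + ΣF_rep = (2.2977,5.9608)
Δp = p'−p = (0.2298,0.5961); α = Δx/Fx = (1290857/5618000) / (1290857/561800) = 1/10
check: Δy/Fy = (837191/1404500) / (837191/140450) = 1/10 ✓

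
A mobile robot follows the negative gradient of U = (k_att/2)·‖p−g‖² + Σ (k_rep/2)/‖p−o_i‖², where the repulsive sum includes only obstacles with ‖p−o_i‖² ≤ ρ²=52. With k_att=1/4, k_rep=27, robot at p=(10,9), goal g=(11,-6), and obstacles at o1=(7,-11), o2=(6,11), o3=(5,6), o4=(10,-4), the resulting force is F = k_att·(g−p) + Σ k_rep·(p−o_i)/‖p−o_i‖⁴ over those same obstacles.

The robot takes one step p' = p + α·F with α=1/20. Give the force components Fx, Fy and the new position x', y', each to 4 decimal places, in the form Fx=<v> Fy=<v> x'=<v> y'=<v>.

F_att = 1/4·(g−p) = 1/4·(1,-15) = (0.2500,-3.7500)
o1: d²=409 > ρ²=52 → inactive
o2: d²=20 ≤ ρ²=52; F_rep = 27·(4,-2)/20² = (0.2700,-0.1350)
o3: d²=34 ≤ ρ²=52; F_rep = 27·(5,3)/34² = (0.1168,0.0701)
o4: d²=169 > ρ²=52 → inactive
F = F_att + ΣF_rep = (0.6368,-3.8149)
p' = p + 1/20·F = (10.0318,8.8093)

Fx=0.6368 Fy=-3.8149 x'=10.0318 y'=8.8093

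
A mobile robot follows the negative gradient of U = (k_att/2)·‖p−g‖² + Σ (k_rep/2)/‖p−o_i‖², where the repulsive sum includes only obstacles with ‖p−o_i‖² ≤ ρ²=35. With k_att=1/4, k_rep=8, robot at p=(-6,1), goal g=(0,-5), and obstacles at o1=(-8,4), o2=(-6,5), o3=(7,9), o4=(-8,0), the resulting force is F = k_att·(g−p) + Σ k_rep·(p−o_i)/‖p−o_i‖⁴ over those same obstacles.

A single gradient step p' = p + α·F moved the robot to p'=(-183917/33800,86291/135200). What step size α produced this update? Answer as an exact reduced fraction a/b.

α = 1/4

F_att = 1/4·(g−p) = 1/4·(6,-6) = (1.5000,-1.5000)
o1: d²=13 ≤ ρ²=35; F_rep = 8·(2,-3)/13² = (0.0947,-0.1420)
o2: d²=16 ≤ ρ²=35; F_rep = 8·(0,-4)/16² = (0.0000,-0.1250)
o3: d²=233 > ρ²=35 → inactive
o4: d²=5 ≤ ρ²=35; F_rep = 8·(2,1)/5² = (0.6400,0.3200)
F = F_att + ΣF_rep = (2.2347,-1.4470)
Δp = p'−p = (0.5587,-0.3618); α = Δx/Fx = (18883/33800) / (18883/8450) = 1/4
check: Δy/Fy = (-48909/135200) / (-48909/33800) = 1/4 ✓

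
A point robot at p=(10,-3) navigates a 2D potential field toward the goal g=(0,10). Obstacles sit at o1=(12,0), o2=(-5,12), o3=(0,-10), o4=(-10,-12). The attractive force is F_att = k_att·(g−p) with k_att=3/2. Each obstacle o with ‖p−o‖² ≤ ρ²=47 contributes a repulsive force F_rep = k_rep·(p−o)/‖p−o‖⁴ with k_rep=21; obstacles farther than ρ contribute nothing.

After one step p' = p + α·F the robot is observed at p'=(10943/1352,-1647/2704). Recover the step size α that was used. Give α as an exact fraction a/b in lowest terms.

α = 1/8

F_att = 3/2·(g−p) = 3/2·(-10,13) = (-15.0000,19.5000)
o1: d²=13 ≤ ρ²=47; F_rep = 21·(-2,-3)/13² = (-0.2485,-0.3728)
o2: d²=450 > ρ²=47 → inactive
o3: d²=149 > ρ²=47 → inactive
o4: d²=481 > ρ²=47 → inactive
F = F_att + ΣF_rep = (-15.2485,19.1272)
Δp = p'−p = (-1.9061,2.3909); α = Δx/Fx = (-2577/1352) / (-2577/169) = 1/8
check: Δy/Fy = (6465/2704) / (6465/338) = 1/8 ✓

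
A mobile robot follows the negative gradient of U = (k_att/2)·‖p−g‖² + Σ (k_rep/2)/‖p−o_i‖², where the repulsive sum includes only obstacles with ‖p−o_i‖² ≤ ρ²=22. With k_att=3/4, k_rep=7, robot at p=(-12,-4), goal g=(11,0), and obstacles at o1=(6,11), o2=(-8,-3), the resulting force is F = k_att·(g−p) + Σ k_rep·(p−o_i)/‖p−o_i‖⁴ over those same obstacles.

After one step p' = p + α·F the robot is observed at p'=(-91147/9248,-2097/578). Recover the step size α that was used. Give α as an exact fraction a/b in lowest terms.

F_att = 3/4·(g−p) = 3/4·(23,4) = (17.2500,3.0000)
o1: d²=549 > ρ²=22 → inactive
o2: d²=17 ≤ ρ²=22; F_rep = 7·(-4,-1)/17² = (-0.0969,-0.0242)
F = F_att + ΣF_rep = (17.1531,2.9758)
Δp = p'−p = (2.1441,0.3720); α = Δx/Fx = (19829/9248) / (19829/1156) = 1/8
check: Δy/Fy = (215/578) / (860/289) = 1/8 ✓

α = 1/8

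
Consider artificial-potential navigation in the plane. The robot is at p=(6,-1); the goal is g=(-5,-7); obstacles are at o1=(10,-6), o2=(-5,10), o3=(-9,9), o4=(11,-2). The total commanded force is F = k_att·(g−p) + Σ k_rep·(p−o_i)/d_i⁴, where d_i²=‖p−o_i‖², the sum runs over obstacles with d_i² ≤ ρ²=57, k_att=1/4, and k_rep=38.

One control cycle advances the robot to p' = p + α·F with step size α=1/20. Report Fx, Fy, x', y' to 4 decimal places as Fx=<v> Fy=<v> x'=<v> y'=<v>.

F_att = 1/4·(g−p) = 1/4·(-11,-6) = (-2.7500,-1.5000)
o1: d²=41 ≤ ρ²=57; F_rep = 38·(-4,5)/41² = (-0.0904,0.1130)
o2: d²=242 > ρ²=57 → inactive
o3: d²=325 > ρ²=57 → inactive
o4: d²=26 ≤ ρ²=57; F_rep = 38·(-5,1)/26² = (-0.2811,0.0562)
F = F_att + ΣF_rep = (-3.1215,-1.3308)
p' = p + 1/20·F = (5.8439,-1.0665)

Fx=-3.1215 Fy=-1.3308 x'=5.8439 y'=-1.0665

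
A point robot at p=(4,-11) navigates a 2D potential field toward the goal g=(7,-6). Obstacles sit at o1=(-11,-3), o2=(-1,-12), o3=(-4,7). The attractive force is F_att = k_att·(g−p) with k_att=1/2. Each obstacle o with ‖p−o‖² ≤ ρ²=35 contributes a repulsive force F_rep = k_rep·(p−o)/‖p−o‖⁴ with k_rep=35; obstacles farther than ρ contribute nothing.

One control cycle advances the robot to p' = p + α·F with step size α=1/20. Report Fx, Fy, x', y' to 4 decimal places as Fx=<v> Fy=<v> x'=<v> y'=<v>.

Fx=1.7589 Fy=2.5518 x'=4.0879 y'=-10.8724

F_att = 1/2·(g−p) = 1/2·(3,5) = (1.5000,2.5000)
o1: d²=289 > ρ²=35 → inactive
o2: d²=26 ≤ ρ²=35; F_rep = 35·(5,1)/26² = (0.2589,0.0518)
o3: d²=388 > ρ²=35 → inactive
F = F_att + ΣF_rep = (1.7589,2.5518)
p' = p + 1/20·F = (4.0879,-10.8724)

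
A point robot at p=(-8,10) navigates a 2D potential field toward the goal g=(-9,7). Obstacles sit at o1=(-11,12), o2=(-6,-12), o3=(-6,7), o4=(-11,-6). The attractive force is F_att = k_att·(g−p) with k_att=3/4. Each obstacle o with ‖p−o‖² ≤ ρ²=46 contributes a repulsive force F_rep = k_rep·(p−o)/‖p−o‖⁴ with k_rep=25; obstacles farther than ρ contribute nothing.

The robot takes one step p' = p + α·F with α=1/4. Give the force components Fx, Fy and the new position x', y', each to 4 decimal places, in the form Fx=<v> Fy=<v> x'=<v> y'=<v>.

F_att = 3/4·(g−p) = 3/4·(-1,-3) = (-0.7500,-2.2500)
o1: d²=13 ≤ ρ²=46; F_rep = 25·(3,-2)/13² = (0.4438,-0.2959)
o2: d²=488 > ρ²=46 → inactive
o3: d²=13 ≤ ρ²=46; F_rep = 25·(-2,3)/13² = (-0.2959,0.4438)
o4: d²=265 > ρ²=46 → inactive
F = F_att + ΣF_rep = (-0.6021,-2.1021)
p' = p + 1/4·F = (-8.1505,9.4745)

Fx=-0.6021 Fy=-2.1021 x'=-8.1505 y'=9.4745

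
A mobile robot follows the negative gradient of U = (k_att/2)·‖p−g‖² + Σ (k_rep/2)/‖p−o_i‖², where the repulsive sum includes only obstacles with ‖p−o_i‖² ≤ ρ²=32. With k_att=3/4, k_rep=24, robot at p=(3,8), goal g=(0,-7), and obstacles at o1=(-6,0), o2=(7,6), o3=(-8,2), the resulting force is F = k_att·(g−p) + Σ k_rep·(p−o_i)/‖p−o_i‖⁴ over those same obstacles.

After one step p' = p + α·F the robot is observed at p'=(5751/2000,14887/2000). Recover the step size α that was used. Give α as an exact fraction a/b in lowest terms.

F_att = 3/4·(g−p) = 3/4·(-3,-15) = (-2.2500,-11.2500)
o1: d²=145 > ρ²=32 → inactive
o2: d²=20 ≤ ρ²=32; F_rep = 24·(-4,2)/20² = (-0.2400,0.1200)
o3: d²=157 > ρ²=32 → inactive
F = F_att + ΣF_rep = (-2.4900,-11.1300)
Δp = p'−p = (-0.1245,-0.5565); α = Δx/Fx = (-249/2000) / (-249/100) = 1/20
check: Δy/Fy = (-1113/2000) / (-1113/100) = 1/20 ✓

α = 1/20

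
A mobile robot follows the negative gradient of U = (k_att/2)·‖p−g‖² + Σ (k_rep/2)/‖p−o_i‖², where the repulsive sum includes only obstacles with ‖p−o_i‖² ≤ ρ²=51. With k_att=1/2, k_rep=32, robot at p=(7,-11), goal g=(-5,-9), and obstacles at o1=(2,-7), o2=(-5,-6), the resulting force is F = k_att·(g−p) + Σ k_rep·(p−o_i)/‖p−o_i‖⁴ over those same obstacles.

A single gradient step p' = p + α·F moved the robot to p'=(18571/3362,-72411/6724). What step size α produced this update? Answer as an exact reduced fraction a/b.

F_att = 1/2·(g−p) = 1/2·(-12,2) = (-6.0000,1.0000)
o1: d²=41 ≤ ρ²=51; F_rep = 32·(5,-4)/41² = (0.0952,-0.0761)
o2: d²=169 > ρ²=51 → inactive
F = F_att + ΣF_rep = (-5.9048,0.9239)
Δp = p'−p = (-1.4762,0.2310); α = Δx/Fx = (-4963/3362) / (-9926/1681) = 1/4
check: Δy/Fy = (1553/6724) / (1553/1681) = 1/4 ✓

α = 1/4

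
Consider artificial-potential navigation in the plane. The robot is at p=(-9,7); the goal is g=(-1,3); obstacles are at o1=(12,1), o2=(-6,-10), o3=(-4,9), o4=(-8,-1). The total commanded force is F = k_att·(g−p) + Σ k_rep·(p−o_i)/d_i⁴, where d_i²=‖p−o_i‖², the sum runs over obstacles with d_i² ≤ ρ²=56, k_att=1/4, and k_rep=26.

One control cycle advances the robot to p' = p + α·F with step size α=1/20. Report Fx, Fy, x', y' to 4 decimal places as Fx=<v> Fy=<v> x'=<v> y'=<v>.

F_att = 1/4·(g−p) = 1/4·(8,-4) = (2.0000,-1.0000)
o1: d²=477 > ρ²=56 → inactive
o2: d²=298 > ρ²=56 → inactive
o3: d²=29 ≤ ρ²=56; F_rep = 26·(-5,-2)/29² = (-0.1546,-0.0618)
o4: d²=65 > ρ²=56 → inactive
F = F_att + ΣF_rep = (1.8454,-1.0618)
p' = p + 1/20·F = (-8.9077,6.9469)

Fx=1.8454 Fy=-1.0618 x'=-8.9077 y'=6.9469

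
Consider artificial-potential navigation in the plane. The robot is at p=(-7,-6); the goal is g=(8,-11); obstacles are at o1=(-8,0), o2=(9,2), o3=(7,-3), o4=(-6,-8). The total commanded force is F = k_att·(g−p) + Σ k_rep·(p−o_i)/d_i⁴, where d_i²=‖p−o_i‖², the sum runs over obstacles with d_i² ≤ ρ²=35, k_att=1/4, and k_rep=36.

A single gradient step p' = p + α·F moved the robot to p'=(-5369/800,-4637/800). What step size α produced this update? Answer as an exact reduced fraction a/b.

F_att = 1/4·(g−p) = 1/4·(15,-5) = (3.7500,-1.2500)
o1: d²=37 > ρ²=35 → inactive
o2: d²=320 > ρ²=35 → inactive
o3: d²=205 > ρ²=35 → inactive
o4: d²=5 ≤ ρ²=35; F_rep = 36·(-1,2)/5² = (-1.4400,2.8800)
F = F_att + ΣF_rep = (2.3100,1.6300)
Δp = p'−p = (0.2888,0.2037); α = Δx/Fx = (231/800) / (231/100) = 1/8
check: Δy/Fy = (163/800) / (163/100) = 1/8 ✓

α = 1/8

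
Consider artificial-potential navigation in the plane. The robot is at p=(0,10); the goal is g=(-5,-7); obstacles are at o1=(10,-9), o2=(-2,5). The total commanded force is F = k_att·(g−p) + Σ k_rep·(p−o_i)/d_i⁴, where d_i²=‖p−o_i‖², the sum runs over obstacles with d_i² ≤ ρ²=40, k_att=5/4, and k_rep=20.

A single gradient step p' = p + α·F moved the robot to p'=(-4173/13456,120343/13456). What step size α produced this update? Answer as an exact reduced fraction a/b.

α = 1/20

F_att = 5/4·(g−p) = 5/4·(-5,-17) = (-6.2500,-21.2500)
o1: d²=461 > ρ²=40 → inactive
o2: d²=29 ≤ ρ²=40; F_rep = 20·(2,5)/29² = (0.0476,0.1189)
F = F_att + ΣF_rep = (-6.2024,-21.1311)
Δp = p'−p = (-0.3101,-1.0566); α = Δx/Fx = (-4173/13456) / (-20865/3364) = 1/20
check: Δy/Fy = (-14217/13456) / (-71085/3364) = 1/20 ✓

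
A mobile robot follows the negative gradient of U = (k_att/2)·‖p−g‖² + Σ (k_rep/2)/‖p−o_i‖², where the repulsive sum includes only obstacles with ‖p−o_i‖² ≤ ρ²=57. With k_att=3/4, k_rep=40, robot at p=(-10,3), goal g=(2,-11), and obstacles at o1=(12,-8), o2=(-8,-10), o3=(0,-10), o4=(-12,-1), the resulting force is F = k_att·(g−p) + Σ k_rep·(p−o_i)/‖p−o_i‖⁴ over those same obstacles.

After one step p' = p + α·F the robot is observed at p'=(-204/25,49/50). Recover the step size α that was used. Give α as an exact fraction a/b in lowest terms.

α = 1/5

F_att = 3/4·(g−p) = 3/4·(12,-14) = (9.0000,-10.5000)
o1: d²=605 > ρ²=57 → inactive
o2: d²=173 > ρ²=57 → inactive
o3: d²=269 > ρ²=57 → inactive
o4: d²=20 ≤ ρ²=57; F_rep = 40·(2,4)/20² = (0.2000,0.4000)
F = F_att + ΣF_rep = (9.2000,-10.1000)
Δp = p'−p = (1.8400,-2.0200); α = Δx/Fx = (46/25) / (46/5) = 1/5
check: Δy/Fy = (-101/50) / (-101/10) = 1/5 ✓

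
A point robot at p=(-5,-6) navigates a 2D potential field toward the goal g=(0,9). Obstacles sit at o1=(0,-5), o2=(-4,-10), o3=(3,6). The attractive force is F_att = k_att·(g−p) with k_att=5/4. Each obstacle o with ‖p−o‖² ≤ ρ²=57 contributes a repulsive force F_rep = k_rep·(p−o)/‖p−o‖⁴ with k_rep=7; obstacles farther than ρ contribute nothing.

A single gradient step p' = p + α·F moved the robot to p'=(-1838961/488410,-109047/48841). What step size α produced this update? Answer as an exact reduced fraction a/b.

F_att = 5/4·(g−p) = 5/4·(5,15) = (6.2500,18.7500)
o1: d²=26 ≤ ρ²=57; F_rep = 7·(-5,-1)/26² = (-0.0518,-0.0104)
o2: d²=17 ≤ ρ²=57; F_rep = 7·(-1,4)/17² = (-0.0242,0.0969)
o3: d²=208 > ρ²=57 → inactive
F = F_att + ΣF_rep = (6.1740,18.8365)
Δp = p'−p = (1.2348,3.7673); α = Δx/Fx = (603089/488410) / (603089/97682) = 1/5
check: Δy/Fy = (183999/48841) / (919995/48841) = 1/5 ✓

α = 1/5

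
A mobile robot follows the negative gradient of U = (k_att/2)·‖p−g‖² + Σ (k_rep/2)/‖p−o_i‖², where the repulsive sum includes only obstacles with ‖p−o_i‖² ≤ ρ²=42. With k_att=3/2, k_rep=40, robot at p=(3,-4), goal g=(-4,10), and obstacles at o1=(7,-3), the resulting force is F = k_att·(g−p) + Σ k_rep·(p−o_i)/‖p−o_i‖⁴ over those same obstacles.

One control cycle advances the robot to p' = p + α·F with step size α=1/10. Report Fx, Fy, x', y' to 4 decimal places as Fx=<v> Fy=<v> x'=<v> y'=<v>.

Fx=-11.0536 Fy=20.8616 x'=1.8946 y'=-1.9138

F_att = 3/2·(g−p) = 3/2·(-7,14) = (-10.5000,21.0000)
o1: d²=17 ≤ ρ²=42; F_rep = 40·(-4,-1)/17² = (-0.5536,-0.1384)
F = F_att + ΣF_rep = (-11.0536,20.8616)
p' = p + 1/10·F = (1.8946,-1.9138)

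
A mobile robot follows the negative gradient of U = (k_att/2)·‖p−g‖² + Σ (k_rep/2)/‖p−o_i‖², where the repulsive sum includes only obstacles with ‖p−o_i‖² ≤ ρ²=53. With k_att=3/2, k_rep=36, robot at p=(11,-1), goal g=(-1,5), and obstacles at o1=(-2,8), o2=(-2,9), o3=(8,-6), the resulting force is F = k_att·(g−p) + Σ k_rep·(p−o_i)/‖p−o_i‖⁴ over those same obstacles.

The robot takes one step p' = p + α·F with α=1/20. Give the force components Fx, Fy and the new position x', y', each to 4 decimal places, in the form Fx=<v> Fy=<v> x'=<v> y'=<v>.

F_att = 3/2·(g−p) = 3/2·(-12,6) = (-18.0000,9.0000)
o1: d²=250 > ρ²=53 → inactive
o2: d²=269 > ρ²=53 → inactive
o3: d²=34 ≤ ρ²=53; F_rep = 36·(3,5)/34² = (0.0934,0.1557)
F = F_att + ΣF_rep = (-17.9066,9.1557)
p' = p + 1/20·F = (10.1047,-0.5422)

Fx=-17.9066 Fy=9.1557 x'=10.1047 y'=-0.5422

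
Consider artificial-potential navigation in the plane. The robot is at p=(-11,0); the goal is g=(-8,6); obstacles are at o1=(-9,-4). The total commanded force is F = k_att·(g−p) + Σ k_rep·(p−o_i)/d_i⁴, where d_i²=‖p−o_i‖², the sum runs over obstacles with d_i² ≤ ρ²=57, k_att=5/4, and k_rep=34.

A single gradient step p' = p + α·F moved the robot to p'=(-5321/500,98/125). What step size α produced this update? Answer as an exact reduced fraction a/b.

α = 1/10

F_att = 5/4·(g−p) = 5/4·(3,6) = (3.7500,7.5000)
o1: d²=20 ≤ ρ²=57; F_rep = 34·(-2,4)/20² = (-0.1700,0.3400)
F = F_att + ΣF_rep = (3.5800,7.8400)
Δp = p'−p = (0.3580,0.7840); α = Δx/Fx = (179/500) / (179/50) = 1/10
check: Δy/Fy = (98/125) / (196/25) = 1/10 ✓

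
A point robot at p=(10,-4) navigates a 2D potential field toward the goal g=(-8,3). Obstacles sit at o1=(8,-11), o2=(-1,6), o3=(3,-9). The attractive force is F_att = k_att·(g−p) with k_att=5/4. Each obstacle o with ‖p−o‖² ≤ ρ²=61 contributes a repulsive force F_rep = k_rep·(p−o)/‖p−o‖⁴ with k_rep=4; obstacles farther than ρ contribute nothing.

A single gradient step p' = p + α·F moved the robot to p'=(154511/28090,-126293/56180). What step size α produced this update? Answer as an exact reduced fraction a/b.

F_att = 5/4·(g−p) = 5/4·(-18,7) = (-22.5000,8.7500)
o1: d²=53 ≤ ρ²=61; F_rep = 4·(2,7)/53² = (0.0028,0.0100)
o2: d²=221 > ρ²=61 → inactive
o3: d²=74 > ρ²=61 → inactive
F = F_att + ΣF_rep = (-22.4972,8.7600)
Δp = p'−p = (-4.4994,1.7520); α = Δx/Fx = (-126389/28090) / (-126389/5618) = 1/5
check: Δy/Fy = (98427/56180) / (98427/11236) = 1/5 ✓

α = 1/5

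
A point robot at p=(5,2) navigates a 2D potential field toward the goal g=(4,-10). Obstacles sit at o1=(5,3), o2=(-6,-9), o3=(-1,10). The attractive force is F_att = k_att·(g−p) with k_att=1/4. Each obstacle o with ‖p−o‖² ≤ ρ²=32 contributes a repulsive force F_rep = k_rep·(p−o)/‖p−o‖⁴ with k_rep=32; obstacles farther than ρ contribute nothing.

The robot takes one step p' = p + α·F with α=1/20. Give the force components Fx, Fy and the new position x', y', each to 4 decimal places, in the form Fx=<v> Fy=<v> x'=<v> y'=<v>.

F_att = 1/4·(g−p) = 1/4·(-1,-12) = (-0.2500,-3.0000)
o1: d²=1 ≤ ρ²=32; F_rep = 32·(0,-1)/1² = (0.0000,-32.0000)
o2: d²=242 > ρ²=32 → inactive
o3: d²=100 > ρ²=32 → inactive
F = F_att + ΣF_rep = (-0.2500,-35.0000)
p' = p + 1/20·F = (4.9875,0.2500)

Fx=-0.2500 Fy=-35.0000 x'=4.9875 y'=0.2500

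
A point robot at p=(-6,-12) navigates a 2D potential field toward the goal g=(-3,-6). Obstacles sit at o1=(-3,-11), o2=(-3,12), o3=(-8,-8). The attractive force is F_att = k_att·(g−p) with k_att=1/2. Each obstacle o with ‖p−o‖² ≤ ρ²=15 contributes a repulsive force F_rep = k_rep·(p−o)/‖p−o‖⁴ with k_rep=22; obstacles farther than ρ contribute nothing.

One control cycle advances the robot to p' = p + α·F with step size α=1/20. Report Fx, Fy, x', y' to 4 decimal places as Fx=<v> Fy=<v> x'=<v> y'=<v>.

F_att = 1/2·(g−p) = 1/2·(3,6) = (1.5000,3.0000)
o1: d²=10 ≤ ρ²=15; F_rep = 22·(-3,-1)/10² = (-0.6600,-0.2200)
o2: d²=585 > ρ²=15 → inactive
o3: d²=20 > ρ²=15 → inactive
F = F_att + ΣF_rep = (0.8400,2.7800)
p' = p + 1/20·F = (-5.9580,-11.8610)

Fx=0.8400 Fy=2.7800 x'=-5.9580 y'=-11.8610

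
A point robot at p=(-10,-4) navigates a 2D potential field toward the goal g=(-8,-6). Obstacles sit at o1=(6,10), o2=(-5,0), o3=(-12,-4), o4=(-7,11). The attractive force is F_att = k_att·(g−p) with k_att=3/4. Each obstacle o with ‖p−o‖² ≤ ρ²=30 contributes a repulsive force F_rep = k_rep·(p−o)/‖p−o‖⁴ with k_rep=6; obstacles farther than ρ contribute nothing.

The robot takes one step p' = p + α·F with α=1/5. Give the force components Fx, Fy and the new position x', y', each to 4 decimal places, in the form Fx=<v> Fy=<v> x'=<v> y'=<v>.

Fx=2.2500 Fy=-1.5000 x'=-9.5500 y'=-4.3000

F_att = 3/4·(g−p) = 3/4·(2,-2) = (1.5000,-1.5000)
o1: d²=452 > ρ²=30 → inactive
o2: d²=41 > ρ²=30 → inactive
o3: d²=4 ≤ ρ²=30; F_rep = 6·(2,0)/4² = (0.7500,0.0000)
o4: d²=234 > ρ²=30 → inactive
F = F_att + ΣF_rep = (2.2500,-1.5000)
p' = p + 1/5·F = (-9.5500,-4.3000)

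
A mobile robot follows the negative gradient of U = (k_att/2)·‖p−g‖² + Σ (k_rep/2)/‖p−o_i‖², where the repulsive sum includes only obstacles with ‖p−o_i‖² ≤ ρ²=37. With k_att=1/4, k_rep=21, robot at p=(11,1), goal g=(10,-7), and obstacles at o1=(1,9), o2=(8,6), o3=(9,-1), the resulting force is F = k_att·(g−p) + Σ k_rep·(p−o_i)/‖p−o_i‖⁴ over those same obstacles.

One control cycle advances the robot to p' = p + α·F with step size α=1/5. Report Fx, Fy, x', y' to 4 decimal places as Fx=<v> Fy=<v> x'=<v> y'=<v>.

F_att = 1/4·(g−p) = 1/4·(-1,-8) = (-0.2500,-2.0000)
o1: d²=164 > ρ²=37 → inactive
o2: d²=34 ≤ ρ²=37; F_rep = 21·(3,-5)/34² = (0.0545,-0.0908)
o3: d²=8 ≤ ρ²=37; F_rep = 21·(2,2)/8² = (0.6562,0.6562)
F = F_att + ΣF_rep = (0.4607,-1.4346)
p' = p + 1/5·F = (11.0921,0.7131)

Fx=0.4607 Fy=-1.4346 x'=11.0921 y'=0.7131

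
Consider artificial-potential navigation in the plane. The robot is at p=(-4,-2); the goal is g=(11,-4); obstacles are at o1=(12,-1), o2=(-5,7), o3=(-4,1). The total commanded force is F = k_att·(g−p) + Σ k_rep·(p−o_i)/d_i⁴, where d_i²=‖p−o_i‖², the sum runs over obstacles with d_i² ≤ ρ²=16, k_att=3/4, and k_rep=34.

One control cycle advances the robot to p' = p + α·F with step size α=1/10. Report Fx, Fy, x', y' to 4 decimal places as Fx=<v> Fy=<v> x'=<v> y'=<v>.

Fx=11.2500 Fy=-2.7593 x'=-2.8750 y'=-2.2759

F_att = 3/4·(g−p) = 3/4·(15,-2) = (11.2500,-1.5000)
o1: d²=257 > ρ²=16 → inactive
o2: d²=82 > ρ²=16 → inactive
o3: d²=9 ≤ ρ²=16; F_rep = 34·(0,-3)/9² = (0.0000,-1.2593)
F = F_att + ΣF_rep = (11.2500,-2.7593)
p' = p + 1/10·F = (-2.8750,-2.2759)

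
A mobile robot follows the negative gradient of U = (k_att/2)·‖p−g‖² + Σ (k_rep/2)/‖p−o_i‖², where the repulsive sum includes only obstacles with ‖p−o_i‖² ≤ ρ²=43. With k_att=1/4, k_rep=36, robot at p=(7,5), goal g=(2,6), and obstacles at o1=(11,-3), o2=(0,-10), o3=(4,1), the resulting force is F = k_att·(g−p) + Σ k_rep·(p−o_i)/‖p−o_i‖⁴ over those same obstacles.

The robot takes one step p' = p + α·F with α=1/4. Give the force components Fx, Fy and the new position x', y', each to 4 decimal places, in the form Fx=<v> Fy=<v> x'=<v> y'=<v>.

F_att = 1/4·(g−p) = 1/4·(-5,1) = (-1.2500,0.2500)
o1: d²=80 > ρ²=43 → inactive
o2: d²=274 > ρ²=43 → inactive
o3: d²=25 ≤ ρ²=43; F_rep = 36·(3,4)/25² = (0.1728,0.2304)
F = F_att + ΣF_rep = (-1.0772,0.4804)
p' = p + 1/4·F = (6.7307,5.1201)

Fx=-1.0772 Fy=0.4804 x'=6.7307 y'=5.1201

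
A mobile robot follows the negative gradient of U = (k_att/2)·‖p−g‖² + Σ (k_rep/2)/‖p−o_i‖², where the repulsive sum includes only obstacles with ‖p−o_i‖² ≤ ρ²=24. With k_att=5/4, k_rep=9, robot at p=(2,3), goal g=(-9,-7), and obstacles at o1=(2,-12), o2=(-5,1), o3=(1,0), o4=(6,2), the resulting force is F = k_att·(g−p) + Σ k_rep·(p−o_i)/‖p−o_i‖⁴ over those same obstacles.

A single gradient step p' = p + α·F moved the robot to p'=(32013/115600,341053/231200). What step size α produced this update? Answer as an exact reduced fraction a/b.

F_att = 5/4·(g−p) = 5/4·(-11,-10) = (-13.7500,-12.5000)
o1: d²=225 > ρ²=24 → inactive
o2: d²=53 > ρ²=24 → inactive
o3: d²=10 ≤ ρ²=24; F_rep = 9·(1,3)/10² = (0.0900,0.2700)
o4: d²=17 ≤ ρ²=24; F_rep = 9·(-4,1)/17² = (-0.1246,0.0311)
F = F_att + ΣF_rep = (-13.7846,-12.1989)
Δp = p'−p = (-1.7231,-1.5249); α = Δx/Fx = (-199187/115600) / (-199187/14450) = 1/8
check: Δy/Fy = (-352547/231200) / (-352547/28900) = 1/8 ✓

α = 1/8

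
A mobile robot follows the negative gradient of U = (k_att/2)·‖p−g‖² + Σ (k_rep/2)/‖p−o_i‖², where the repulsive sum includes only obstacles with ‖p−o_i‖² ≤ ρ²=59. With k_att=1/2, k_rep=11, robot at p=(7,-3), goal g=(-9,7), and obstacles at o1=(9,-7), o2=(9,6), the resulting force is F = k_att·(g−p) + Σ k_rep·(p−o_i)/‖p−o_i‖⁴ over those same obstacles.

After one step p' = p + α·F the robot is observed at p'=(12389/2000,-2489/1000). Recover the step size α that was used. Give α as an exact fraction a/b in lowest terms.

F_att = 1/2·(g−p) = 1/2·(-16,10) = (-8.0000,5.0000)
o1: d²=20 ≤ ρ²=59; F_rep = 11·(-2,4)/20² = (-0.0550,0.1100)
o2: d²=85 > ρ²=59 → inactive
F = F_att + ΣF_rep = (-8.0550,5.1100)
Δp = p'−p = (-0.8055,0.5110); α = Δx/Fx = (-1611/2000) / (-1611/200) = 1/10
check: Δy/Fy = (511/1000) / (511/100) = 1/10 ✓

α = 1/10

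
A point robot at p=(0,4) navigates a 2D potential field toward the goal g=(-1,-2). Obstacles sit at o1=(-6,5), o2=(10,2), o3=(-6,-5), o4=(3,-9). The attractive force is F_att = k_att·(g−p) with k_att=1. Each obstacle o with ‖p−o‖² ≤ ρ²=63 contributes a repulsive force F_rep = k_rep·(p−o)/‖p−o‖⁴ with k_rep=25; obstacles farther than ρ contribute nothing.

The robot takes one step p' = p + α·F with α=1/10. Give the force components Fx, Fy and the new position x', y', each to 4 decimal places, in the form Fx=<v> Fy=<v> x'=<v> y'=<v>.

F_att = 1·(g−p) = 1·(-1,-6) = (-1.0000,-6.0000)
o1: d²=37 ≤ ρ²=63; F_rep = 25·(6,-1)/37² = (0.1096,-0.0183)
o2: d²=104 > ρ²=63 → inactive
o3: d²=117 > ρ²=63 → inactive
o4: d²=178 > ρ²=63 → inactive
F = F_att + ΣF_rep = (-0.8904,-6.0183)
p' = p + 1/10·F = (-0.0890,3.3982)

Fx=-0.8904 Fy=-6.0183 x'=-0.0890 y'=3.3982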